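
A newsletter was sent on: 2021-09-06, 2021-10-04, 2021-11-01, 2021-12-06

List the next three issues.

These are Mondays at 28- or 35-day spacing (28, 28, 35).
The pattern: 1st Monday of the month.
January 2022 — 1st Monday is 2022-01-03.
1st Monday of February 2022: 2022-02-07.
1st Monday of March 2022: 2022-03-07.

2022-01-03, 2022-02-07, 2022-03-07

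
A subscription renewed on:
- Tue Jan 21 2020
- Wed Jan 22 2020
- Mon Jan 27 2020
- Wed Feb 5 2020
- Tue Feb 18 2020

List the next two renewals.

Gaps: 1, 5, 9, 13 days — each gap is 4 larger than the previous one.
Next gap: 17 days. Tue Feb 18 2020 + 17 days = Fri Mar 6 2020.
Next gap: 21 days. Fri Mar 6 2020 + 21 days = Fri Mar 27 2020.

Fri Mar 6 2020, Fri Mar 27 2020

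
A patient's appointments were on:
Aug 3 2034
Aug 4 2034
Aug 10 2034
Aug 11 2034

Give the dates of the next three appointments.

Aug 17 2034, Aug 18 2034, Aug 24 2034

Every event lands on a Thursday or Friday (gaps cycle 1, 6, 1).
So the schedule is: every Thursday and Friday.
Next Thursday: Aug 17 2034.
Next Friday: Aug 18 2034.
Next Thursday: Aug 24 2034.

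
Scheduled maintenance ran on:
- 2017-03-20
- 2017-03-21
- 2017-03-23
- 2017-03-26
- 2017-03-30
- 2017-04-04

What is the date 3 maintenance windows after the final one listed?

The spacing grows by 1 each time: 1, 2, 3, 4, 5 days.
Next gap: 6 days. 2017-04-04 + 6 days = 2017-04-10.
Next gap: 7 days. 2017-04-10 + 7 days = 2017-04-17.
Next gap: 8 days. 2017-04-17 + 8 days = 2017-04-25.

2017-04-25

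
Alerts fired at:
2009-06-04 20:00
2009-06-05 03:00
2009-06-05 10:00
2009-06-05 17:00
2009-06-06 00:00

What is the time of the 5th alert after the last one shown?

2009-06-07 11:00

The interval is a steady 7 hours (7, 7, 7, 7).
2009-06-06 00:00 + 7 h = 2009-06-06 07:00.
2009-06-06 07:00 + 7 h = 2009-06-06 14:00.
2009-06-06 14:00 + 7 h = 2009-06-06 21:00.
2009-06-06 21:00 + 7 h = 2009-06-07 04:00.
2009-06-07 04:00 + 7 h = 2009-06-07 11:00.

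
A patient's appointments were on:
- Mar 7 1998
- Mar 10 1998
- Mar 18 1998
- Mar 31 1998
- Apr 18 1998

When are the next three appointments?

May 11 1998, Jun 8 1998, Jul 11 1998

Gaps: 3, 8, 13, 18 days — each gap is 5 larger than the previous one.
Next gap: 23 days. Apr 18 1998 + 23 days = May 11 1998.
Next gap: 28 days. May 11 1998 + 28 days = Jun 8 1998.
Next gap: 33 days. Jun 8 1998 + 33 days = Jul 11 1998.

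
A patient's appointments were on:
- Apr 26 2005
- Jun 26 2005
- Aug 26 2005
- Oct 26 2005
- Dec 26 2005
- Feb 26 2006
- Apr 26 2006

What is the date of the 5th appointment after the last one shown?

Each date is the 26th; the gaps (61, 61, 61, 61, 62, 59) track the month lengths.
The rule is the 26th of every 2 months.
Next: June 2006 → Jun 26 2006.
August 2006: Aug 26 2006.
October 2006: Oct 26 2006.
Next: December 2006 → Dec 26 2006.
February 2007: Feb 26 2007.

Feb 26 2007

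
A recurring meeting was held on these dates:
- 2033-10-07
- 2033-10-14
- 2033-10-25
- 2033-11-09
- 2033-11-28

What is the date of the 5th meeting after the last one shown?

The spacing grows by 4 each time: 7, 11, 15, 19 days.
Next gap: 23 days. 2033-11-28 + 23 days = 2033-12-21.
Next gap: 27 days. 2033-12-21 + 27 days = 2034-01-17.
Next gap: 31 days. 2034-01-17 + 31 days = 2034-02-17.
Next gap: 35 days. 2034-02-17 + 35 days = 2034-03-24.
Next gap: 39 days. 2034-03-24 + 39 days = 2034-05-02.

2034-05-02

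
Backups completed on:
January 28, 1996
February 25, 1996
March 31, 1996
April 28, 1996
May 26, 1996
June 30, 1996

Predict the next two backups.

July 28, 1996; August 25, 1996

These are Sundays with 28, 35, 28, 28, 35-day gaps.
Each is the final Sunday of its month — March 31, 1996 is past the 28th, so '4th Sunday' doesn't fit.
July 1996 ends with Sunday July 28, 1996.
Last Sunday of August 1996: August 25, 1996.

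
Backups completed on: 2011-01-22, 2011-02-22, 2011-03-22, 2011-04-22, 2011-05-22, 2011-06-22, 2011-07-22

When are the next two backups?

The day-of-month is always 22 (31, 28, 31, 30, 31, 30 days between events).
So this recurs on the 22nd of each month.
August 2011: 2011-08-22.
September 2011: 2011-09-22.

2011-08-22, 2011-09-22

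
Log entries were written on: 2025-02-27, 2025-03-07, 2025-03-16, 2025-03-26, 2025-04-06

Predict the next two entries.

2025-04-18, 2025-05-01

Gaps: 8, 9, 10, 11 days — each gap is 1 larger than the previous one.
Next gap: 12 days. 2025-04-06 + 12 days = 2025-04-18.
Next gap: 13 days. 2025-04-18 + 13 days = 2025-05-01.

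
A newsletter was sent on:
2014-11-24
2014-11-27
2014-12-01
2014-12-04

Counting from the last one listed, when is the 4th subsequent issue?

The gap pattern 3, 4, 3 repeats every 2 events.
These are the Mondays and Thursdays of each week.
Next Monday: 2014-12-08.
Next Thursday: 2014-12-11.
Next Monday: 2014-12-15.
The following Thursday is 2014-12-18.

2014-12-18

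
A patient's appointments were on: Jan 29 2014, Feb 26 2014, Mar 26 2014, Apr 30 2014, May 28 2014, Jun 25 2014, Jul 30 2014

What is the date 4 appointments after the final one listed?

These are Wednesdays with 28, 28, 35, 28, 28, 35-day gaps.
Each is the final Wednesday of its month — Jan 29 2014 is past the 28th, so '4th Wednesday' doesn't fit.
Last Wednesday of August 2014: Aug 27 2014.
September 2014 ends with Wednesday Sep 24 2014.
October 2014 ends with Wednesday Oct 29 2014.
Last Wednesday of November 2014: Nov 26 2014.

Nov 26 2014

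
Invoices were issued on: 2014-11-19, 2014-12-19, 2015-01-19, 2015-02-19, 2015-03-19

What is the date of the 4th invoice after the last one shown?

Each date is the 19th; the gaps (30, 31, 31, 28) track the month lengths.
The rule is the 19th of each month.
April 2015: 2015-04-19.
Next: May 2015 → 2015-05-19.
June 2015: 2015-06-19.
Next: July 2015 → 2015-07-19.

2015-07-19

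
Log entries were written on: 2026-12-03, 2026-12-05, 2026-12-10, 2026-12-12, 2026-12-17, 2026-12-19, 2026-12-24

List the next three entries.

Gaps: 2, 5, 2, 5, 2, 5 days — not constant, but cyclic with period 2.
The events fall on every Thursday and Saturday.
The following Saturday is 2026-12-26.
Next Thursday: 2026-12-31.
Next Saturday: 2027-01-02.

2026-12-26, 2026-12-31, 2027-01-02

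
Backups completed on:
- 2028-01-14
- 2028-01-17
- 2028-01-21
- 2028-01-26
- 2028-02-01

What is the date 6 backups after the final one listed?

2028-03-29

The spacing grows by 1 each time: 3, 4, 5, 6 days.
Next gap: 7 days. 2028-02-01 + 7 days = 2028-02-08.
Next gap: 8 days. 2028-02-08 + 8 days = 2028-02-16.
Next gap: 9 days. 2028-02-16 + 9 days = 2028-02-25.
Next gap: 10 days. 2028-02-25 + 10 days = 2028-03-06.
Next gap: 11 days. 2028-03-06 + 11 days = 2028-03-17.
Next gap: 12 days. 2028-03-17 + 12 days = 2028-03-29.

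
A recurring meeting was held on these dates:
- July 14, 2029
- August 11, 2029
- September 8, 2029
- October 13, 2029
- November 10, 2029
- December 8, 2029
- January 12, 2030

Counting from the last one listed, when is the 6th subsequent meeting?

These are Saturdays at 28- or 35-day spacing (28, 28, 35, 28, 28, 35).
The pattern: 2nd Saturday of the month.
2nd Saturday of February 2030: February 9, 2030.
March 2030 — 2nd Saturday is March 9, 2030.
April 2030 — 2nd Saturday is April 13, 2030.
May 2030 — 2nd Saturday is May 11, 2030.
2nd Saturday of June 2030: June 8, 2030.
2nd Saturday of July 2030: July 13, 2030.

July 13, 2030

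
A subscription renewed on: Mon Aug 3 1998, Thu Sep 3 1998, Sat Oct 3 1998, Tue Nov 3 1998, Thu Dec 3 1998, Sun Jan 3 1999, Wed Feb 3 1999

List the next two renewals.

Wed Mar 3 1999, Sat Apr 3 1999

Gaps: 31, 30, 31, 30, 31, 31 days — not constant. Every event is on the 3rd of the month.
Pattern: the 3rd of each month.
Next: March 1999 → Wed Mar 3 1999.
Next: April 1999 → Sat Apr 3 1999.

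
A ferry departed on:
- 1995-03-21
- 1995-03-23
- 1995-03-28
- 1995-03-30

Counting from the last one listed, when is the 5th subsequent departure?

1995-04-18

Gaps: 2, 5, 2 days — not constant, but cyclic with period 2.
The events fall on every Tuesday and Thursday.
Next Tuesday: 1995-04-04.
The following Thursday is 1995-04-06.
The following Tuesday is 1995-04-11.
Next Thursday: 1995-04-13.
Next Tuesday: 1995-04-18.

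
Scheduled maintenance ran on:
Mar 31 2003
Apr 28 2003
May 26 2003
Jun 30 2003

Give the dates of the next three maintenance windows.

Jul 28 2003, Aug 25 2003, Sep 29 2003

Every date is a Monday; gaps 28, 28, 35 days.
Each is the last Monday of its month (at least one falls on the 29th or later, ruling out '4th Monday').
July 2003 ends with Monday Jul 28 2003.
Last Monday of August 2003: Aug 25 2003.
Last Monday of September 2003: Sep 29 2003.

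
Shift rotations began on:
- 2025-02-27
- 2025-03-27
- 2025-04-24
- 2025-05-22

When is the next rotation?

Every event comes 28 days after the last (28, 28, 28).
2025-05-22 + 28 days = 2025-06-19.

2025-06-19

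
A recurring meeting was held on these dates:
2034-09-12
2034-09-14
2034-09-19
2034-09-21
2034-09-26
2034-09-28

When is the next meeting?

Gaps: 2, 5, 2, 5, 2 days — not constant, but cyclic with period 2.
The events fall on every Tuesday and Thursday.
The following Tuesday is 2034-10-03.

2034-10-03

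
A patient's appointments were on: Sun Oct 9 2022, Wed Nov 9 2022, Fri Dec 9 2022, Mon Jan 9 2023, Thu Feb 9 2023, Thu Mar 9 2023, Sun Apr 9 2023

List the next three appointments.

Tue May 9 2023, Fri Jun 9 2023, Sun Jul 9 2023

Each date is the 9th; the gaps (31, 30, 31, 31, 28, 31) track the month lengths.
The rule is the 9th of each month.
Next: May 2023 → Tue May 9 2023.
Next: June 2023 → Fri Jun 9 2023.
July 2023: Sun Jul 9 2023.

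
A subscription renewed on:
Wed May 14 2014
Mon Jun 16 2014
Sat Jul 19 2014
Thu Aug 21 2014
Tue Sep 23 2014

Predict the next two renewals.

Gaps between consecutive events: 33, 33, 33, 33 days — a constant 33-day interval.
Tue Sep 23 2014 + 33 days = Sun Oct 26 2014.
Sun Oct 26 2014 + 33 days = Fri Nov 28 2014.

Sun Oct 26 2014, Fri Nov 28 2014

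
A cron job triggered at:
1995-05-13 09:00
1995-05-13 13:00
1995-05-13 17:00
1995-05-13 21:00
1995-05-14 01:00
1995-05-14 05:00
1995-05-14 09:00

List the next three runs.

1995-05-14 13:00, 1995-05-14 17:00, 1995-05-14 21:00

The interval is a steady 4 hours (4, 4, 4, 4, 4, 4).
1995-05-14 09:00 + 4 h = 1995-05-14 13:00.
1995-05-14 13:00 + 4 h = 1995-05-14 17:00.
1995-05-14 17:00 + 4 h = 1995-05-14 21:00.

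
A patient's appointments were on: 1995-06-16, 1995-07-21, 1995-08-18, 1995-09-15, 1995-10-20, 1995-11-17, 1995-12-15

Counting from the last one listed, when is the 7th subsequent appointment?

1996-07-19

Gaps: 35, 28, 28, 35, 28, 28 days — a mix of 28 and 35. Every date is a Friday.
Each is the 3rd Friday of its month.
January 1996 — 3rd Friday is 1996-01-19.
3rd Friday of February 1996: 1996-02-16.
3rd Friday of March 1996: 1996-03-15.
3rd Friday of April 1996: 1996-04-19.
3rd Friday of May 1996: 1996-05-17.
June 1996 — 3rd Friday is 1996-06-21.
July 1996 — 3rd Friday is 1996-07-19.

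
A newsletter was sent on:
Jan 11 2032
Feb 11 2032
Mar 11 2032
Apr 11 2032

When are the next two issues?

May 11 2032, Jun 11 2032

Gaps: 31, 29, 31 days — not constant. Every event is on the 11th of the month.
Pattern: the 11th of each month.
Next: May 2032 → May 11 2032.
Next: June 2032 → Jun 11 2032.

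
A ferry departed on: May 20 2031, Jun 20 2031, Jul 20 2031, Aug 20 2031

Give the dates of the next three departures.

Sep 20 2031, Oct 20 2031, Nov 20 2031

Each date is the 20th; the gaps (31, 30, 31) track the month lengths.
The rule is the 20th of each month.
Next: September 2031 → Sep 20 2031.
Next: October 2031 → Oct 20 2031.
Next: November 2031 → Nov 20 2031.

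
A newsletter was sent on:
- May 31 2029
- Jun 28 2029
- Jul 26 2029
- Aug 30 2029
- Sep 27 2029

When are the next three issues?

All Thursdays; the gaps (28, 28, 35, 28) vary with month length.
This is the last Thursday of each month.
Last Thursday of October 2029: Oct 25 2029.
November 2029 ends with Thursday Nov 29 2029.
December 2029 ends with Thursday Dec 27 2029.

Oct 25 2029, Nov 29 2029, Dec 27 2029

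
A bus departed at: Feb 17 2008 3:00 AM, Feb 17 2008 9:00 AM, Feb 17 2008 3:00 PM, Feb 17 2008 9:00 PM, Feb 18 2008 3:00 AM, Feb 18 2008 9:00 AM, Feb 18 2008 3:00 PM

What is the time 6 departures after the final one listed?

Feb 20 2008 3:00 AM

Gaps: 6, 6, 6, 6, 6, 6 hours — each event is 6 hours after the previous one.
Feb 18 2008 3:00 PM + 6 h = Feb 18 2008 9:00 PM.
Feb 18 2008 9:00 PM + 6 h = Feb 19 2008 3:00 AM.
Feb 19 2008 3:00 AM + 6 h = Feb 19 2008 9:00 AM.
Feb 19 2008 9:00 AM + 6 h = Feb 19 2008 3:00 PM.
Feb 19 2008 3:00 PM + 6 h = Feb 19 2008 9:00 PM.
Feb 19 2008 9:00 PM + 6 h = Feb 20 2008 3:00 AM.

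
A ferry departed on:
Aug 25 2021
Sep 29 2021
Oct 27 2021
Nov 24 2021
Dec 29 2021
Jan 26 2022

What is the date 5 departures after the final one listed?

Every date is a Wednesday; gaps 35, 28, 28, 35, 28 days.
Each is the last Wednesday of its month (at least one falls on the 29th or later, ruling out '4th Wednesday').
Last Wednesday of February 2022: Feb 23 2022.
March 2022 ends with Wednesday Mar 30 2022.
April 2022 ends with Wednesday Apr 27 2022.
Last Wednesday of May 2022: May 25 2022.
June 2022 ends with Wednesday Jun 29 2022.

Jun 29 2022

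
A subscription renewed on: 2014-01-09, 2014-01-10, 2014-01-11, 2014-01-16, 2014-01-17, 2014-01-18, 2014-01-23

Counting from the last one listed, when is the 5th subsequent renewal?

The gap pattern 1, 1, 5, 1, 1, 5 repeats every 3 events.
These are the Thursdays, Fridays and Saturdays of each week.
The following Friday is 2014-01-24.
The following Saturday is 2014-01-25.
The following Thursday is 2014-01-30.
Next Friday: 2014-01-31.
Next Saturday: 2014-02-01.

2014-02-01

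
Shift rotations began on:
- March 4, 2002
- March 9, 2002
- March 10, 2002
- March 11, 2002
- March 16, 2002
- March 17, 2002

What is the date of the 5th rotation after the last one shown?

Gaps: 5, 1, 1, 5, 1 days — not constant, but cyclic with period 3.
The events fall on every Monday, Saturday and Sunday.
The following Monday is March 18, 2002.
Next Saturday: March 23, 2002.
Next Sunday: March 24, 2002.
The following Monday is March 25, 2002.
The following Saturday is March 30, 2002.

March 30, 2002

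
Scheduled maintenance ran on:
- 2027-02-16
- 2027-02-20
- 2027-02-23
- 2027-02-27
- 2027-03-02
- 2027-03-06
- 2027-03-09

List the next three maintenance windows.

Every event lands on a Tuesday or Saturday (gaps cycle 4, 3, 4, 3, 4, 3).
So the schedule is: every Tuesday and Saturday.
The following Saturday is 2027-03-13.
Next Tuesday: 2027-03-16.
The following Saturday is 2027-03-20.

2027-03-13, 2027-03-16, 2027-03-20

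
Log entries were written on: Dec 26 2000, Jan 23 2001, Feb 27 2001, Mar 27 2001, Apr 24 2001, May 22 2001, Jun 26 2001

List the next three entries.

Jul 24 2001, Aug 28 2001, Sep 25 2001

All dates are Tuesdays, 28, 35, 28, 28, 28, 35 days apart.
Specifically, the 4th Tuesday of each month.
July 2001 — 4th Tuesday is Jul 24 2001.
4th Tuesday of August 2001: Aug 28 2001.
4th Tuesday of September 2001: Sep 25 2001.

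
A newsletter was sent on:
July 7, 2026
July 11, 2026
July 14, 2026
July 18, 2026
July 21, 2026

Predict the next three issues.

July 25, 2026; July 28, 2026; August 1, 2026

Gaps: 4, 3, 4, 3 days — not constant, but cyclic with period 2.
The events fall on every Tuesday and Saturday.
Next Saturday: July 25, 2026.
The following Tuesday is July 28, 2026.
Next Saturday: August 1, 2026.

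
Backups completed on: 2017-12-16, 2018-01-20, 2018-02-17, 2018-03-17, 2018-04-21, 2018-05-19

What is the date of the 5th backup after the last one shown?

All dates are Saturdays, 35, 28, 28, 35, 28 days apart.
Specifically, the 3rd Saturday of each month.
June 2018 — 3rd Saturday is 2018-06-16.
July 2018 — 3rd Saturday is 2018-07-21.
August 2018 — 3rd Saturday is 2018-08-18.
September 2018 — 3rd Saturday is 2018-09-15.
October 2018 — 3rd Saturday is 2018-10-20.

2018-10-20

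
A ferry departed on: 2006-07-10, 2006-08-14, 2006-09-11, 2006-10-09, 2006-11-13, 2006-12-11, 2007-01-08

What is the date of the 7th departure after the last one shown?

These are Mondays at 28- or 35-day spacing (35, 28, 28, 35, 28, 28).
The pattern: 2nd Monday of the month.
2nd Monday of February 2007: 2007-02-12.
March 2007 — 2nd Monday is 2007-03-12.
April 2007 — 2nd Monday is 2007-04-09.
2nd Monday of May 2007: 2007-05-14.
June 2007 — 2nd Monday is 2007-06-11.
July 2007 — 2nd Monday is 2007-07-09.
2nd Monday of August 2007: 2007-08-13.

2007-08-13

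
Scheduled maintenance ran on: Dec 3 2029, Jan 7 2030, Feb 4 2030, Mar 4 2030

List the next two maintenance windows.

All dates are Mondays, 35, 28, 28 days apart.
Specifically, the 1st Monday of each month.
April 2030 — 1st Monday is Apr 1 2030.
May 2030 — 1st Monday is May 6 2030.

Apr 1 2030, May 6 2030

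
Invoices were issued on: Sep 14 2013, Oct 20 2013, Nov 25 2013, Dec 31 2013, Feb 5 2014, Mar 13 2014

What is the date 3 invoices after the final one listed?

Gaps between consecutive events: 36, 36, 36, 36, 36 days — a constant 36-day interval.
Mar 13 2014 + 36 days = Apr 18 2014.
Apr 18 2014 + 36 days = May 24 2014.
May 24 2014 + 36 days = Jun 29 2014.

Jun 29 2014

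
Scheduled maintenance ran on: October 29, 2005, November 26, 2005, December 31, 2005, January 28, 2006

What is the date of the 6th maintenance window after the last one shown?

All Saturdays; the gaps (28, 35, 28) vary with month length.
This is the last Saturday of each month.
February 2006 ends with Saturday February 25, 2006.
Last Saturday of March 2006: March 25, 2006.
Last Saturday of April 2006: April 29, 2006.
May 2006 ends with Saturday May 27, 2006.
Last Saturday of June 2006: June 24, 2006.
July 2006 ends with Saturday July 29, 2006.

July 29, 2006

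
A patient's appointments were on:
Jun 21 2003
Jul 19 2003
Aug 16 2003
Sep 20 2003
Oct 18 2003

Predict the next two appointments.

Nov 15 2003, Dec 20 2003

These are Saturdays at 28- or 35-day spacing (28, 28, 35, 28).
The pattern: 3rd Saturday of the month.
November 2003 — 3rd Saturday is Nov 15 2003.
3rd Saturday of December 2003: Dec 20 2003.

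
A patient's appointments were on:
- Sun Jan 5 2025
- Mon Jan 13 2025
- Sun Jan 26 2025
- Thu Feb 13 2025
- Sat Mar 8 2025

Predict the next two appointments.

Sat Apr 5 2025, Thu May 8 2025

The spacing grows by 5 each time: 8, 13, 18, 23 days.
Next gap: 28 days. Sat Mar 8 2025 + 28 days = Sat Apr 5 2025.
Next gap: 33 days. Sat Apr 5 2025 + 33 days = Thu May 8 2025.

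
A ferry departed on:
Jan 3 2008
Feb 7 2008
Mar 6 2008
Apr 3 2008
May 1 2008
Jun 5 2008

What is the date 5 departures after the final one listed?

Nov 6 2008

These are Thursdays at 28- or 35-day spacing (35, 28, 28, 28, 35).
The pattern: 1st Thursday of the month.
July 2008 — 1st Thursday is Jul 3 2008.
1st Thursday of August 2008: Aug 7 2008.
September 2008 — 1st Thursday is Sep 4 2008.
1st Thursday of October 2008: Oct 2 2008.
1st Thursday of November 2008: Nov 6 2008.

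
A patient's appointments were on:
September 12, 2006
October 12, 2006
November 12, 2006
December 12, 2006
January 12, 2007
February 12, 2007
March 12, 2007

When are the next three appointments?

Gaps: 30, 31, 30, 31, 31, 28 days — not constant. Every event is on the 12th of the month.
Pattern: the 12th of each month.
Next: April 2007 → April 12, 2007.
Next: May 2007 → May 12, 2007.
June 2007: June 12, 2007.

April 12, 2007; May 12, 2007; June 12, 2007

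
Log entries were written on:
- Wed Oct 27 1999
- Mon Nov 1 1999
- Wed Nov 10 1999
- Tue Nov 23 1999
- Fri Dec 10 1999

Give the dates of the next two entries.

Intervals are 5, 9, 13, 17 days — an arithmetic progression with common difference 4.
Next gap: 21 days. Fri Dec 10 1999 + 21 days = Fri Dec 31 1999.
Next gap: 25 days. Fri Dec 31 1999 + 25 days = Tue Jan 25 2000.

Fri Dec 31 1999, Tue Jan 25 2000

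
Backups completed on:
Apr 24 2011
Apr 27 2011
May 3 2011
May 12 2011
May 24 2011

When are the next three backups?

Intervals are 3, 6, 9, 12 days — an arithmetic progression with common difference 3.
Next gap: 15 days. May 24 2011 + 15 days = Jun 8 2011.
Next gap: 18 days. Jun 8 2011 + 18 days = Jun 26 2011.
Next gap: 21 days. Jun 26 2011 + 21 days = Jul 17 2011.

Jun 8 2011, Jun 26 2011, Jul 17 2011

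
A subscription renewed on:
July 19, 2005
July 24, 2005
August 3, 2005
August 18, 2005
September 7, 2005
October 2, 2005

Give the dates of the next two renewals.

Intervals are 5, 10, 15, 20, 25 days — an arithmetic progression with common difference 5.
Next gap: 30 days. October 2, 2005 + 30 days = November 1, 2005.
Next gap: 35 days. November 1, 2005 + 35 days = December 6, 2005.

November 1, 2005; December 6, 2005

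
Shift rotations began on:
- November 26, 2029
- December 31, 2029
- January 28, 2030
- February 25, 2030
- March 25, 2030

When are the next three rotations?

All Mondays; the gaps (35, 28, 28, 28) vary with month length.
This is the last Monday of each month.
April 2030 ends with Monday April 29, 2030.
May 2030 ends with Monday May 27, 2030.
June 2030 ends with Monday June 24, 2030.

April 29, 2030; May 27, 2030; June 24, 2030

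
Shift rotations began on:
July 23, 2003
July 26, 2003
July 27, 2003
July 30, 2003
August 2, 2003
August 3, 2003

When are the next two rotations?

August 6, 2003; August 9, 2003

Every event lands on a Wednesday or Saturday or Sunday (gaps cycle 3, 1, 3, 3, 1).
So the schedule is: every Wednesday, Saturday and Sunday.
Next Wednesday: August 6, 2003.
The following Saturday is August 9, 2003.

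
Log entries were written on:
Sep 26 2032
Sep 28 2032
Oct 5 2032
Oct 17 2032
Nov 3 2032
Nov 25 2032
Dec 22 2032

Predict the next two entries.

Gaps: 2, 7, 12, 17, 22, 27 days — each gap is 5 larger than the previous one.
Next gap: 32 days. Dec 22 2032 + 32 days = Jan 23 2033.
Next gap: 37 days. Jan 23 2033 + 37 days = Mar 1 2033.

Jan 23 2033, Mar 1 2033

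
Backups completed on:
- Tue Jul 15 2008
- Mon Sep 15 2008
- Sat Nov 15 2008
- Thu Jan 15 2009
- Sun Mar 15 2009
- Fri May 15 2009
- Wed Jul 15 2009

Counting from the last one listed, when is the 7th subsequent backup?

Gaps: 62, 61, 61, 59, 61, 61 days — not constant. Every event is on the 15th of the month.
Pattern: the 15th of every 2 months.
September 2009: Tue Sep 15 2009.
November 2009: Sun Nov 15 2009.
Next: January 2010 → Fri Jan 15 2010.
March 2010: Mon Mar 15 2010.
Next: May 2010 → Sat May 15 2010.
Next: July 2010 → Thu Jul 15 2010.
September 2010: Wed Sep 15 2010.

Wed Sep 15 2010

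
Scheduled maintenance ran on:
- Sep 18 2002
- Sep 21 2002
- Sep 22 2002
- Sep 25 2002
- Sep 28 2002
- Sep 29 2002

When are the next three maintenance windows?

The gap pattern 3, 1, 3, 3, 1 repeats every 3 events.
These are the Wednesdays, Saturdays and Sundays of each week.
Next Wednesday: Oct 2 2002.
Next Saturday: Oct 5 2002.
The following Sunday is Oct 6 2002.

Oct 2 2002, Oct 5 2002, Oct 6 2002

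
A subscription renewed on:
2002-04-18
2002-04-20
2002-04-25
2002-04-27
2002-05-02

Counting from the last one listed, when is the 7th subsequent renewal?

Gaps: 2, 5, 2, 5 days — not constant, but cyclic with period 2.
The events fall on every Thursday and Saturday.
Next Saturday: 2002-05-04.
Next Thursday: 2002-05-09.
The following Saturday is 2002-05-11.
The following Thursday is 2002-05-16.
The following Saturday is 2002-05-18.
The following Thursday is 2002-05-23.
The following Saturday is 2002-05-25.

2002-05-25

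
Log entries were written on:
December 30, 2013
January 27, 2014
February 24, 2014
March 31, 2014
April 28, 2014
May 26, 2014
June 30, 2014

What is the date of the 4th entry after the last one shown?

Every date is a Monday; gaps 28, 28, 35, 28, 28, 35 days.
Each is the last Monday of its month (at least one falls on the 29th or later, ruling out '4th Monday').
Last Monday of July 2014: July 28, 2014.
August 2014 ends with Monday August 25, 2014.
September 2014 ends with Monday September 29, 2014.
Last Monday of October 2014: October 27, 2014.

October 27, 2014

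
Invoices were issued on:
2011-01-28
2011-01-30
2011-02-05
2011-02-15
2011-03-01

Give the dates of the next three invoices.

Gaps: 2, 6, 10, 14 days — each gap is 4 larger than the previous one.
Next gap: 18 days. 2011-03-01 + 18 days = 2011-03-19.
Next gap: 22 days. 2011-03-19 + 22 days = 2011-04-10.
Next gap: 26 days. 2011-04-10 + 26 days = 2011-05-06.

2011-03-19, 2011-04-10, 2011-05-06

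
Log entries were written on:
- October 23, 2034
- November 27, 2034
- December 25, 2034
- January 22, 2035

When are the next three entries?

February 26, 2035; March 26, 2035; April 23, 2035

Gaps: 35, 28, 28 days — a mix of 28 and 35. Every date is a Monday.
Each is the 4th Monday of its month.
4th Monday of February 2035: February 26, 2035.
March 2035 — 4th Monday is March 26, 2035.
4th Monday of April 2035: April 23, 2035.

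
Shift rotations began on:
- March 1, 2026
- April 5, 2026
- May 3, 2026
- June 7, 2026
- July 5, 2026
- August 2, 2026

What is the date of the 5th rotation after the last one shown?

January 3, 2027

These are Sundays at 28- or 35-day spacing (35, 28, 35, 28, 28).
The pattern: 1st Sunday of the month.
September 2026 — 1st Sunday is September 6, 2026.
October 2026 — 1st Sunday is October 4, 2026.
November 2026 — 1st Sunday is November 1, 2026.
1st Sunday of December 2026: December 6, 2026.
January 2027 — 1st Sunday is January 3, 2027.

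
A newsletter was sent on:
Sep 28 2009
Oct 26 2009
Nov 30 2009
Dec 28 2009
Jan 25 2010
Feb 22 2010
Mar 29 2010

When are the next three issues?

Apr 26 2010, May 31 2010, Jun 28 2010

These are Mondays with 28, 35, 28, 28, 28, 35-day gaps.
Each is the final Monday of its month — Nov 30 2009 is past the 28th, so '4th Monday' doesn't fit.
April 2010 ends with Monday Apr 26 2010.
Last Monday of May 2010: May 31 2010.
June 2010 ends with Monday Jun 28 2010.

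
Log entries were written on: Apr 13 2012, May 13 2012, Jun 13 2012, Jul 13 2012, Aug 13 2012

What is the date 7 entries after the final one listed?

Gaps: 30, 31, 30, 31 days — not constant. Every event is on the 13th of the month.
Pattern: the 13th of each month.
Next: September 2012 → Sep 13 2012.
October 2012: Oct 13 2012.
November 2012: Nov 13 2012.
Next: December 2012 → Dec 13 2012.
Next: January 2013 → Jan 13 2013.
February 2013: Feb 13 2013.
Next: March 2013 → Mar 13 2013.

Mar 13 2013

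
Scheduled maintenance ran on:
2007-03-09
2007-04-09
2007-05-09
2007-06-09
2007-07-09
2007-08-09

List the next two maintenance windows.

2007-09-09, 2007-10-09

Gaps: 31, 30, 31, 30, 31 days — not constant. Every event is on the 9th of the month.
Pattern: the 9th of each month.
September 2007: 2007-09-09.
October 2007: 2007-10-09.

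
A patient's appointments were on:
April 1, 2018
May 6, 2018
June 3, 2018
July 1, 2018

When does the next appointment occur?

Gaps: 35, 28, 28 days — a mix of 28 and 35. Every date is a Sunday.
Each is the 1st Sunday of its month.
August 2018 — 1st Sunday is August 5, 2018.

August 5, 2018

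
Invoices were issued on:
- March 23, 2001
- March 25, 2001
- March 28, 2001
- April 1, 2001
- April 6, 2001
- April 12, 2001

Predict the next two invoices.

Gaps: 2, 3, 4, 5, 6 days — each gap is 1 larger than the previous one.
Next gap: 7 days. April 12, 2001 + 7 days = April 19, 2001.
Next gap: 8 days. April 19, 2001 + 8 days = April 27, 2001.

April 19, 2001; April 27, 2001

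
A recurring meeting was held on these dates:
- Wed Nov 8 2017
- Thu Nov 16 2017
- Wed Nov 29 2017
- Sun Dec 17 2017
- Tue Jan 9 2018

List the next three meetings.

Tue Feb 6 2018, Sun Mar 11 2018, Wed Apr 18 2018

The spacing grows by 5 each time: 8, 13, 18, 23 days.
Next gap: 28 days. Tue Jan 9 2018 + 28 days = Tue Feb 6 2018.
Next gap: 33 days. Tue Feb 6 2018 + 33 days = Sun Mar 11 2018.
Next gap: 38 days. Sun Mar 11 2018 + 38 days = Wed Apr 18 2018.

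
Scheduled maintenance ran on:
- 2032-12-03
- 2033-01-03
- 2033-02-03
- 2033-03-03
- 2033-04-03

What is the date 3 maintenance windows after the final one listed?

2033-07-03

Gaps: 31, 31, 28, 31 days — not constant. Every event is on the 3rd of the month.
Pattern: the 3rd of each month.
Next: May 2033 → 2033-05-03.
June 2033: 2033-06-03.
July 2033: 2033-07-03.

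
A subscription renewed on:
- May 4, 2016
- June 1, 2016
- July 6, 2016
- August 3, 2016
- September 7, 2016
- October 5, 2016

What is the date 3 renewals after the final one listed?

January 4, 2017

Gaps: 28, 35, 28, 35, 28 days — a mix of 28 and 35. Every date is a Wednesday.
Each is the 1st Wednesday of its month.
November 2016 — 1st Wednesday is November 2, 2016.
December 2016 — 1st Wednesday is December 7, 2016.
January 2017 — 1st Wednesday is January 4, 2017.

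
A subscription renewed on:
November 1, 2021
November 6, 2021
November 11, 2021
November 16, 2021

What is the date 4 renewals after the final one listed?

December 6, 2021

The spacing is 5, 5, 5 days — always 5 days.
November 16, 2021 + 5 days = November 21, 2021.
November 21, 2021 + 5 days = November 26, 2021.
November 26, 2021 + 5 days = December 1, 2021.
December 1, 2021 + 5 days = December 6, 2021.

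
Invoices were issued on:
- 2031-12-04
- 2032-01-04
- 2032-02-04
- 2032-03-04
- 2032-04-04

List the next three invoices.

The day-of-month is always 4 (31, 31, 29, 31 days between events).
So this recurs on the 4th of each month.
May 2032: 2032-05-04.
Next: June 2032 → 2032-06-04.
July 2032: 2032-07-04.

2032-05-04, 2032-06-04, 2032-07-04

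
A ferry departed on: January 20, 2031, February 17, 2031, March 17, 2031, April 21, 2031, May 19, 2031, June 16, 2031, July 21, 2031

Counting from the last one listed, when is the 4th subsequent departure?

Gaps: 28, 28, 35, 28, 28, 35 days — a mix of 28 and 35. Every date is a Monday.
Each is the 3rd Monday of its month.
3rd Monday of August 2031: August 18, 2031.
3rd Monday of September 2031: September 15, 2031.
3rd Monday of October 2031: October 20, 2031.
3rd Monday of November 2031: November 17, 2031.

November 17, 2031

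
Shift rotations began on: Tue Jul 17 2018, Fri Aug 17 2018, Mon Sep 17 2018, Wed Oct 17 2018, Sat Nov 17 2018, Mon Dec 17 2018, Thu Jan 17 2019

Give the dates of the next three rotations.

The day-of-month is always 17 (31, 31, 30, 31, 30, 31 days between events).
So this recurs on the 17th of each month.
February 2019: Sun Feb 17 2019.
March 2019: Sun Mar 17 2019.
April 2019: Wed Apr 17 2019.

Sun Feb 17 2019, Sun Mar 17 2019, Wed Apr 17 2019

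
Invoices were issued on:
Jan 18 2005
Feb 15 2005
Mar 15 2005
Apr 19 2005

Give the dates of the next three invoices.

May 17 2005, Jun 21 2005, Jul 19 2005

All dates are Tuesdays, 28, 28, 35 days apart.
Specifically, the 3rd Tuesday of each month.
May 2005 — 3rd Tuesday is May 17 2005.
June 2005 — 3rd Tuesday is Jun 21 2005.
July 2005 — 3rd Tuesday is Jul 19 2005.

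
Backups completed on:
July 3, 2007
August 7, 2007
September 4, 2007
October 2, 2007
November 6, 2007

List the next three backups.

December 4, 2007; January 1, 2008; February 5, 2008

These are Tuesdays at 28- or 35-day spacing (35, 28, 28, 35).
The pattern: 1st Tuesday of the month.
1st Tuesday of December 2007: December 4, 2007.
1st Tuesday of January 2008: January 1, 2008.
February 2008 — 1st Tuesday is February 5, 2008.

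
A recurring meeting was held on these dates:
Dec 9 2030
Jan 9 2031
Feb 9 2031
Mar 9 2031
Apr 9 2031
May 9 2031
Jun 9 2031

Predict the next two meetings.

Jul 9 2031, Aug 9 2031

Gaps: 31, 31, 28, 31, 30, 31 days — not constant. Every event is on the 9th of the month.
Pattern: the 9th of each month.
July 2031: Jul 9 2031.
August 2031: Aug 9 2031.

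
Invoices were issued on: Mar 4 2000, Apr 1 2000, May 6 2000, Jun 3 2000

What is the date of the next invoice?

Jul 1 2000

Gaps: 28, 35, 28 days — a mix of 28 and 35. Every date is a Saturday.
Each is the 1st Saturday of its month.
July 2000 — 1st Saturday is Jul 1 2000.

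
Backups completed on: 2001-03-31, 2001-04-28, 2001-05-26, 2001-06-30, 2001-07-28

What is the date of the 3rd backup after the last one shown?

2001-10-27

Every date is a Saturday; gaps 28, 28, 35, 28 days.
Each is the last Saturday of its month (at least one falls on the 29th or later, ruling out '4th Saturday').
August 2001 ends with Saturday 2001-08-25.
September 2001 ends with Saturday 2001-09-29.
October 2001 ends with Saturday 2001-10-27.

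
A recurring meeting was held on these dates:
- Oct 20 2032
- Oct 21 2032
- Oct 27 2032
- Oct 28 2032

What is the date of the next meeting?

Nov 3 2032

Every event lands on a Wednesday or Thursday (gaps cycle 1, 6, 1).
So the schedule is: every Wednesday and Thursday.
The following Wednesday is Nov 3 2032.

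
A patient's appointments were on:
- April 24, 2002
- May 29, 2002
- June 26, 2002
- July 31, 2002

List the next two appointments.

Every date is a Wednesday; gaps 35, 28, 35 days.
Each is the last Wednesday of its month (at least one falls on the 29th or later, ruling out '4th Wednesday').
August 2002 ends with Wednesday August 28, 2002.
Last Wednesday of September 2002: September 25, 2002.

August 28, 2002; September 25, 2002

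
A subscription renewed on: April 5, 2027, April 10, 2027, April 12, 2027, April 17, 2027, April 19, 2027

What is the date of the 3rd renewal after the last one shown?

Gaps: 5, 2, 5, 2 days — not constant, but cyclic with period 2.
The events fall on every Monday and Saturday.
Next Saturday: April 24, 2027.
Next Monday: April 26, 2027.
Next Saturday: May 1, 2027.

May 1, 2027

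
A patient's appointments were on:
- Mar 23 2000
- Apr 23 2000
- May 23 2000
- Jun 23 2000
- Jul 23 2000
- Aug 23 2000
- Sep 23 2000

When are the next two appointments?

Oct 23 2000, Nov 23 2000

The day-of-month is always 23 (31, 30, 31, 30, 31, 31 days between events).
So this recurs on the 23rd of each month.
October 2000: Oct 23 2000.
Next: November 2000 → Nov 23 2000.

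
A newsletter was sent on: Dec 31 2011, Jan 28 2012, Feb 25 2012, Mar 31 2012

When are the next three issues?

All Saturdays; the gaps (28, 28, 35) vary with month length.
This is the last Saturday of each month.
April 2012 ends with Saturday Apr 28 2012.
May 2012 ends with Saturday May 26 2012.
Last Saturday of June 2012: Jun 30 2012.

Apr 28 2012, May 26 2012, Jun 30 2012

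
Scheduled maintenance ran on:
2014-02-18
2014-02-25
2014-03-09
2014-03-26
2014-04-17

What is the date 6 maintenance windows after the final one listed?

2014-12-10

Gaps: 7, 12, 17, 22 days — each gap is 5 larger than the previous one.
Next gap: 27 days. 2014-04-17 + 27 days = 2014-05-14.
Next gap: 32 days. 2014-05-14 + 32 days = 2014-06-15.
Next gap: 37 days. 2014-06-15 + 37 days = 2014-07-22.
Next gap: 42 days. 2014-07-22 + 42 days = 2014-09-02.
Next gap: 47 days. 2014-09-02 + 47 days = 2014-10-19.
Next gap: 52 days. 2014-10-19 + 52 days = 2014-12-10.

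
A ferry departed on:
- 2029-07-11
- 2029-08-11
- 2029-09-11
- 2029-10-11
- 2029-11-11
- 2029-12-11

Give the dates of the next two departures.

2030-01-11, 2030-02-11

Gaps: 31, 31, 30, 31, 30 days — not constant. Every event is on the 11th of the month.
Pattern: the 11th of each month.
January 2030: 2030-01-11.
Next: February 2030 → 2030-02-11.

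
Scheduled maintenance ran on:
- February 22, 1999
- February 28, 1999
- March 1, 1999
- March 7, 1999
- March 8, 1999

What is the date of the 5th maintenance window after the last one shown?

Gaps: 6, 1, 6, 1 days — not constant, but cyclic with period 2.
The events fall on every Monday and Sunday.
The following Sunday is March 14, 1999.
The following Monday is March 15, 1999.
The following Sunday is March 21, 1999.
Next Monday: March 22, 1999.
Next Sunday: March 28, 1999.

March 28, 1999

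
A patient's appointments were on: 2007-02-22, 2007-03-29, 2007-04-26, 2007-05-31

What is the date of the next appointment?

2007-06-28

These are Thursdays with 35, 28, 35-day gaps.
Each is the final Thursday of its month — 2007-03-29 is past the 28th, so '4th Thursday' doesn't fit.
June 2007 ends with Thursday 2007-06-28.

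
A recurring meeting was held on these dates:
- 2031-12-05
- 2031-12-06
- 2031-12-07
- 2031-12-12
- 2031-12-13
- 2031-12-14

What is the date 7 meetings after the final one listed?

2032-01-02

Every event lands on a Friday or Saturday or Sunday (gaps cycle 1, 1, 5, 1, 1).
So the schedule is: every Friday, Saturday and Sunday.
Next Friday: 2031-12-19.
The following Saturday is 2031-12-20.
The following Sunday is 2031-12-21.
Next Friday: 2031-12-26.
Next Saturday: 2031-12-27.
Next Sunday: 2031-12-28.
Next Friday: 2032-01-02.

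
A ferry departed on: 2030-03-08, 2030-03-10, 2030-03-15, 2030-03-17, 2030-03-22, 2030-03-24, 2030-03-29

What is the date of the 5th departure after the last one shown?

2030-04-14

Every event lands on a Friday or Sunday (gaps cycle 2, 5, 2, 5, 2, 5).
So the schedule is: every Friday and Sunday.
The following Sunday is 2030-03-31.
The following Friday is 2030-04-05.
The following Sunday is 2030-04-07.
The following Friday is 2030-04-12.
The following Sunday is 2030-04-14.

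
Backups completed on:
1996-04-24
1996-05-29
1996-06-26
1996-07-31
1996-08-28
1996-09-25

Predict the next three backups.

1996-10-30, 1996-11-27, 1996-12-25

These are Wednesdays with 35, 28, 35, 28, 28-day gaps.
Each is the final Wednesday of its month — 1996-05-29 is past the 28th, so '4th Wednesday' doesn't fit.
October 1996 ends with Wednesday 1996-10-30.
November 1996 ends with Wednesday 1996-11-27.
December 1996 ends with Wednesday 1996-12-25.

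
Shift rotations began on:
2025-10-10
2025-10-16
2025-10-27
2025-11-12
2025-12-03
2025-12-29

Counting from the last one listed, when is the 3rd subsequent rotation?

2026-04-16

Gaps: 6, 11, 16, 21, 26 days — each gap is 5 larger than the previous one.
Next gap: 31 days. 2025-12-29 + 31 days = 2026-01-29.
Next gap: 36 days. 2026-01-29 + 36 days = 2026-03-06.
Next gap: 41 days. 2026-03-06 + 41 days = 2026-04-16.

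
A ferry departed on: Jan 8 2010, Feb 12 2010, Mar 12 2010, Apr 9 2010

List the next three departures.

These are Fridays at 28- or 35-day spacing (35, 28, 28).
The pattern: 2nd Friday of the month.
2nd Friday of May 2010: May 14 2010.
2nd Friday of June 2010: Jun 11 2010.
2nd Friday of July 2010: Jul 9 2010.

May 14 2010, Jun 11 2010, Jul 9 2010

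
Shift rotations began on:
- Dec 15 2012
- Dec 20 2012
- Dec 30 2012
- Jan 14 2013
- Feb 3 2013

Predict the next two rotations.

The spacing grows by 5 each time: 5, 10, 15, 20 days.
Next gap: 25 days. Feb 3 2013 + 25 days = Feb 28 2013.
Next gap: 30 days. Feb 28 2013 + 30 days = Mar 30 2013.

Feb 28 2013, Mar 30 2013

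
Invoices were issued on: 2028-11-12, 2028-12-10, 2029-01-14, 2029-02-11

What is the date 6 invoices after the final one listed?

2029-08-12

These are Sundays at 28- or 35-day spacing (28, 35, 28).
The pattern: 2nd Sunday of the month.
March 2029 — 2nd Sunday is 2029-03-11.
2nd Sunday of April 2029: 2029-04-08.
2nd Sunday of May 2029: 2029-05-13.
June 2029 — 2nd Sunday is 2029-06-10.
2nd Sunday of July 2029: 2029-07-08.
August 2029 — 2nd Sunday is 2029-08-12.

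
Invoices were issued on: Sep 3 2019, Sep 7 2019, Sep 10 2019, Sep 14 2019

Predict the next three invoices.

The gap pattern 4, 3, 4 repeats every 2 events.
These are the Tuesdays and Saturdays of each week.
The following Tuesday is Sep 17 2019.
The following Saturday is Sep 21 2019.
Next Tuesday: Sep 24 2019.

Sep 17 2019, Sep 21 2019, Sep 24 2019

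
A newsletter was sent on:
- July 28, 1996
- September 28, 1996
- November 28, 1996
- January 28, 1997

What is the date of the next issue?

March 28, 1997

The day-of-month is always 28 (62, 61, 61 days between events).
So this recurs on the 28th of every 2 months.
March 1997: March 28, 1997.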